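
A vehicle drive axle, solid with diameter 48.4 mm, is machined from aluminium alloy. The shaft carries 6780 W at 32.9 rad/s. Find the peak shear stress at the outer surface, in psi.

ω = 32.9 rad/s, so T = P/ω = 6780 / 32.90 = 206.1 N·m.
J = πd⁴/32 = π(0.0484)⁴/32 = 5.387×10^-7 m⁴.
τ_max = T·r/J = 206.1 × 0.0242 / 5.387×10^-7 = 9.257×10^6 Pa.

1340 psi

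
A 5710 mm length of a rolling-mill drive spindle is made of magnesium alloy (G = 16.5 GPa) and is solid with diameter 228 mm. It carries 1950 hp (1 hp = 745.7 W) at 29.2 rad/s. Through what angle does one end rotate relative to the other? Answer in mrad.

ω = 29.2 rad/s, so T = P/ω = 1950×745.7 / 29.20 = 49800 N·m.
J = πd⁴/32 = π(0.228)⁴/32 = 2.653×10^-4 m⁴.
θ = T·L/(G·J) = 49800 × 5.71 / (16.5×10⁹ × 2.653×10^-4) = 0.06496 rad.

65.0 mrad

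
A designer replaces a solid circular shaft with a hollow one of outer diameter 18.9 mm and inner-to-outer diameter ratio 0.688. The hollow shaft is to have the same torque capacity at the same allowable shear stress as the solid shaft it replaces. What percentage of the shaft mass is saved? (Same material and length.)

Equal τ_max and T ⇒ the solid shaft needs d_s³ = d_o³(1−k⁴), so d_s = 18.9·(1−0.688⁴)^(1/3) = 17.37 mm.
Area ratio A_h/A_s = d_o²(1−k²)/d_s² = (1−k²)/(1−k⁴)^(2/3) = 0.6237.
Mass saving = 1 − 0.6237 = 37.6 %.

37.6 %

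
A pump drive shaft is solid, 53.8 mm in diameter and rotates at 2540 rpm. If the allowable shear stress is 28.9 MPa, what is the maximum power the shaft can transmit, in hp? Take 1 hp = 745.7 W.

315 hp

J = πd⁴/32 = π(0.0538)⁴/32 = 8.225×10^-7 m⁴.
T_max = τ_allow·J/r = 2.89×10^7 × 8.225×10^-7 / 0.0269 = 883.6 N·m.
ω = 2π·2540/60 = 266.0 rad/s, so P_max = T_max·ω = 2.350×10^5 W.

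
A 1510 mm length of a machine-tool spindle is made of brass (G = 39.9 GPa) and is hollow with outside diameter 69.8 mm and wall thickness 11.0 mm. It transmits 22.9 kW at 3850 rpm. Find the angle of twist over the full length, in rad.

0.00118 rad

ω = 2π·3850/60 = 403.2 rad/s, so T = P/ω = 22.9×10³ / 403.2 = 56.80 N·m.
J = π(d_o⁴ − d_i⁴)/32 = π(0.0698⁴ − 0.0478⁴)/32 = 1.818×10^-6 m⁴.
θ = T·L/(G·J) = 56.80 × 1.51 / (39.9×10⁹ × 1.818×10^-6) = 1.182×10^-3 rad.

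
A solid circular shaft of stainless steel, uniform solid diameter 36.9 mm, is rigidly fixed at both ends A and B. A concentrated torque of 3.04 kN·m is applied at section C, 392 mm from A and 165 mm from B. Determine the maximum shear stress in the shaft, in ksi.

With uniform GJ and both ends fixed, compatibility θ_AC = θ_CB gives T_A·a = T_B·b, together with T_A + T_B = T₀.
T_A = T₀·b/(a+b) = 3040·165/557.0 = 900.5 N·m; T_B = 2139 N·m.
τ in each portion: τ_AC = 9.13×10^7 Pa, τ_CB = 2.17×10^8 Pa; maximum is in CB.
τ_max = T_CB·r/J = 2139·0.0184/1.82×10^-7 = 2.169×10^8 Pa.

31.5 ksi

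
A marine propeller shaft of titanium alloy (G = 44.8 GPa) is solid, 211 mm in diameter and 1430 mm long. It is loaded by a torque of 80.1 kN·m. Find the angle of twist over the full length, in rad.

0.0131 rad

J = πd⁴/32 = π(0.211)⁴/32 = 1.946×10^-4 m⁴.
θ = T·L/(G·J) = 80100 × 1.43 / (44.8×10⁹ × 1.946×10^-4) = 0.01314 rad.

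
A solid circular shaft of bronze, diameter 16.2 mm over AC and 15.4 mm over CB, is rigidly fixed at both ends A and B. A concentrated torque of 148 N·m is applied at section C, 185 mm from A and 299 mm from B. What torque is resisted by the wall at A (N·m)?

Compatibility: T_A·a/J_AC = T_B·b/J_CB with T_A + T_B = T₀.
J_AC = 6.76×10^-9 m⁴, J_CB = 5.52×10^-9 m⁴, so T_A = T₀·(J_AC/a)/((J_AC/a)+(J_CB/b)) = 98.32 N·m, T_B = 49.68 N·m.

98.3 N·m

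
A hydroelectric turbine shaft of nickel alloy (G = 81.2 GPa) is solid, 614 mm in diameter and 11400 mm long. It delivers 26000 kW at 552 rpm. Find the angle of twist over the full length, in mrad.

ω = 2π·552/60 = 57.81 rad/s, so T = P/ω = 26000×10³ / 57.81 = 449800 N·m.
J = πd⁴/32 = π(0.614)⁴/32 = 0.01395 m⁴.
θ = T·L/(G·J) = 449800 × 11.4 / (81.2×10⁹ × 0.01395) = 4.526×10^-3 rad.

4.53 mrad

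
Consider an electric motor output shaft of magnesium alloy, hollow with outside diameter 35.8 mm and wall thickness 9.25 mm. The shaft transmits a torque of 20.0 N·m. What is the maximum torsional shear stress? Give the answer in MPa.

J = π(d_o⁴ − d_i⁴)/32 = π(0.0358⁴ − 0.0173⁴)/32 = 1.525×10^-7 m⁴.
τ_max = T·r/J = 20.00 × 0.0179 / 1.525×10^-7 = 2.348×10^6 Pa.

2.35 MPa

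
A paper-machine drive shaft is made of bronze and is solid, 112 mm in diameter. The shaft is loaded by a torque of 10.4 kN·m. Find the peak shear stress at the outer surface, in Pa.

J = πd⁴/32 = π(0.112)⁴/32 = 1.545×10^-5 m⁴.
τ_max = T·r/J = 10400 × 0.0560 / 1.545×10^-5 = 3.770×10^7 Pa.

3.77e7 Pa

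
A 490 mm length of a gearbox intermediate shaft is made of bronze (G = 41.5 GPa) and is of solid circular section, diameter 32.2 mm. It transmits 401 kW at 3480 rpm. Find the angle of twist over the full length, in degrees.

ω = 2π·3480/60 = 364.4 rad/s, so T = P/ω = 401×10³ / 364.4 = 1100 N·m.
J = πd⁴/32 = π(0.0322)⁴/32 = 1.055×10^-7 m⁴.
θ = T·L/(G·J) = 1100 × 0.490 / (41.5×10⁹ × 1.055×10^-7) = 0.1231 rad.

7.05°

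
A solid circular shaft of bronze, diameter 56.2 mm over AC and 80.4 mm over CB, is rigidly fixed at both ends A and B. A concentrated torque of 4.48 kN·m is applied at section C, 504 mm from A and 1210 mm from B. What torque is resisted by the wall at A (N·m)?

1630 N·m

Compatibility: T_A·a/J_AC = T_B·b/J_CB with T_A + T_B = T₀.
J_AC = 9.79×10^-7 m⁴, J_CB = 4.10×10^-6 m⁴, so T_A = T₀·(J_AC/a)/((J_AC/a)+(J_CB/b)) = 1632 N·m, T_B = 2848 N·m.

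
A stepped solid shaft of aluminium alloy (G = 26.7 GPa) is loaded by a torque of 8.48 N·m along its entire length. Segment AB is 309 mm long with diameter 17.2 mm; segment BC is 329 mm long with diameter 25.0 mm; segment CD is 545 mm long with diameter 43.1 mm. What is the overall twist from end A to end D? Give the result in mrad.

14.7 mrad

J_AB = π(0.0172)⁴/32 = 8.59×10^-9 m⁴; J_BC = π(0.0250)⁴/32 = 3.83×10^-8 m⁴; J_CD = π(0.0431)⁴/32 = 3.39×10^-7 m⁴.
θ = (T/G)·Σ L_i/J_i = (8.480/26.7×10⁹)·(0.309/8.59×10^-9 + 0.329/3.83×10^-8 + 0.545/3.39×10^-7) = 0.01466 rad.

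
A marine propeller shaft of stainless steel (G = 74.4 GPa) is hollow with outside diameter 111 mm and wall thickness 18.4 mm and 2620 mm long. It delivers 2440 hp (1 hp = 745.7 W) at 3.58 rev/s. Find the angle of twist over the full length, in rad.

0.239 rad

ω = 2π·3.58 = 22.49 rad/s, so T = P/ω = 2440×745.7 / 22.49 = 80890 N·m.
J = π(d_o⁴ − d_i⁴)/32 = π(0.111⁴ − 0.0742⁴)/32 = 1.193×10^-5 m⁴.
θ = T·L/(G·J) = 80890 × 2.62 / (74.4×10⁹ × 1.193×10^-5) = 0.2388 rad.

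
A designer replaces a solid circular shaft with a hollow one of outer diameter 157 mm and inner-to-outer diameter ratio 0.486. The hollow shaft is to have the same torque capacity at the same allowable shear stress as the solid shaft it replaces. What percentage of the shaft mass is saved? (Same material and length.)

Equal τ_max and T ⇒ the solid shaft needs d_s³ = d_o³(1−k⁴), so d_s = 157·(1−0.486⁴)^(1/3) = 154.0 mm.
Area ratio A_h/A_s = d_o²(1−k²)/d_s² = (1−k²)/(1−k⁴)^(2/3) = 0.7936.
Mass saving = 1 − 0.7936 = 20.6 %.

20.6 %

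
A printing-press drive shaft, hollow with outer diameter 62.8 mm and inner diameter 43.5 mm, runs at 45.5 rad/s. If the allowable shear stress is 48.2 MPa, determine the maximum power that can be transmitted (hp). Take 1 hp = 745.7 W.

J = π(d_o⁴ − d_i⁴)/32 = π(0.0628⁴ − 0.0435⁴)/32 = 1.175×10^-6 m⁴.
T_max = τ_allow·J/r = 4.82×10^7 × 1.175×10^-6 / 0.0314 = 1804 N·m.
ω = 45.5 rad/s, so P_max = T_max·ω = 8.210×10^4 W.

110 hp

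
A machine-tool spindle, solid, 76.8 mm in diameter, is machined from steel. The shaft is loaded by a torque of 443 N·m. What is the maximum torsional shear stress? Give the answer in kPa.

J = πd⁴/32 = π(0.0768)⁴/32 = 3.415×10^-6 m⁴.
τ_max = T·r/J = 443.0 × 0.0384 / 3.415×10^-6 = 4.981×10^6 Pa.

4980 kPa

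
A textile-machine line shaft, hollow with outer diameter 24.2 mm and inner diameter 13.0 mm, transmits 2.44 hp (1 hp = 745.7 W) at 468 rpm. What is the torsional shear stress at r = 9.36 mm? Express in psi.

ω = 2π·468/60 = 49.01 rad/s, so T = P/ω = 2.44×745.7 / 49.01 = 37.13 N·m.
J = π(d_o⁴ − d_i⁴)/32 = π(0.0242⁴ − 0.0130⁴)/32 = 3.087×10^-8 m⁴.
Shear stress varies linearly with radius: τ = T·r/J = 37.13 × 0.00936 / 3.087×10^-8 = 1.126×10^7 Pa.

1630 psi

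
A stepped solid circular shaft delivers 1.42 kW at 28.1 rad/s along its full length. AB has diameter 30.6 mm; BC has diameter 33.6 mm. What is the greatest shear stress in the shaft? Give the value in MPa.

8.98 MPa

ω = 28.1 rad/s, so T = P/ω = 1.42×10³ / 28.10 = 50.53 N·m.
Under the same torque, τ_max = 16T/(πd³) is largest where d is smallest — segment AB (d = 30.6 mm).
τ_max = 16·50.53/(π·(0.0306)³) = 8.982×10^6 Pa.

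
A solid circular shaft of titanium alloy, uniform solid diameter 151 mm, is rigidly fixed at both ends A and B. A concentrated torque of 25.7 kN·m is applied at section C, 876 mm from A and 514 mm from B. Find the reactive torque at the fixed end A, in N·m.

With uniform GJ and both ends fixed, compatibility θ_AC = θ_CB gives T_A·a = T_B·b, together with T_A + T_B = T₀.
T_A = T₀·b/(a+b) = 25700·514/1390 = 9503 N·m; T_B = 16200 N·m.

9500 N·m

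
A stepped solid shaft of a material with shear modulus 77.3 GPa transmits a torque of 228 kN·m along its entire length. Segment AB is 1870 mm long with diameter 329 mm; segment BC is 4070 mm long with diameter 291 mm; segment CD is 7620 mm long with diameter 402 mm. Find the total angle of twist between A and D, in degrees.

J_AB = π(0.329)⁴/32 = 1.15×10^-3 m⁴; J_BC = π(0.291)⁴/32 = 7.04×10^-4 m⁴; J_CD = π(0.402)⁴/32 = 2.56×10^-3 m⁴.
θ = (T/G)·Σ L_i/J_i = (228000/77.3×10⁹)·(1.87/1.15×10^-3 + 4.07/7.04×10^-4 + 7.62/2.56×10^-3) = 0.03061 rad.

1.75°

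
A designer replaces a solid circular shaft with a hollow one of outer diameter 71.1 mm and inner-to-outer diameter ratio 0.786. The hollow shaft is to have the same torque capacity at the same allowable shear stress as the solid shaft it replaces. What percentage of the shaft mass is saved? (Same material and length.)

47.3 %

Equal τ_max and T ⇒ the solid shaft needs d_s³ = d_o³(1−k⁴), so d_s = 71.1·(1−0.786⁴)^(1/3) = 60.57 mm.
Area ratio A_h/A_s = d_o²(1−k²)/d_s² = (1−k²)/(1−k⁴)^(2/3) = 0.5266.
Mass saving = 1 − 0.5266 = 47.3 %.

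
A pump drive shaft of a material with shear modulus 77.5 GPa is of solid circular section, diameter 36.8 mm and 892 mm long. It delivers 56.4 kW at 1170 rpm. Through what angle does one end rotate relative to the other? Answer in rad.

0.0294 rad

ω = 2π·1170/60 = 122.5 rad/s, so T = P/ω = 56.4×10³ / 122.5 = 460.3 N·m.
J = πd⁴/32 = π(0.0368)⁴/32 = 1.800×10^-7 m⁴.
θ = T·L/(G·J) = 460.3 × 0.892 / (77.5×10⁹ × 1.800×10^-7) = 0.02943 rad.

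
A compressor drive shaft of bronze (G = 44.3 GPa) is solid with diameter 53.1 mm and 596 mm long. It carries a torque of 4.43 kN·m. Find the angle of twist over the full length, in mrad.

76.4 mrad

J = πd⁴/32 = π(0.0531)⁴/32 = 7.805×10^-7 m⁴.
θ = T·L/(G·J) = 4430 × 0.596 / (44.3×10⁹ × 7.805×10^-7) = 0.07636 rad.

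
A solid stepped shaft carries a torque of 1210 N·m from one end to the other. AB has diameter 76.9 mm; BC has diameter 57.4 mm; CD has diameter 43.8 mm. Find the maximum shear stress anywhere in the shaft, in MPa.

Under the same torque, τ_max = 16T/(πd³) is largest where d is smallest — segment CD (d = 43.8 mm).
τ_max = 16·1210/(π·(0.0438)³) = 7.334×10^7 Pa.

73.3 MPa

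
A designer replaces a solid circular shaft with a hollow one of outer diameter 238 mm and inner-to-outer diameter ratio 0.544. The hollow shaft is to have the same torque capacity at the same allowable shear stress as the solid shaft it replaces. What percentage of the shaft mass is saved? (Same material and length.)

25.2 %

Equal τ_max and T ⇒ the solid shaft needs d_s³ = d_o³(1−k⁴), so d_s = 238·(1−0.544⁴)^(1/3) = 230.8 mm.
Area ratio A_h/A_s = d_o²(1−k²)/d_s² = (1−k²)/(1−k⁴)^(2/3) = 0.7484.
Mass saving = 1 − 0.7484 = 25.2 %.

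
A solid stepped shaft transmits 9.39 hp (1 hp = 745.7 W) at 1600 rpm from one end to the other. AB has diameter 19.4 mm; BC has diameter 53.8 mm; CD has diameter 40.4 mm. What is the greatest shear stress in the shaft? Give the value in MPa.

29.2 MPa

ω = 2π·1600/60 = 167.6 rad/s, so T = P/ω = 9.39×745.7 / 167.6 = 41.79 N·m.
Under the same torque, τ_max = 16T/(πd³) is largest where d is smallest — segment AB (d = 19.4 mm).
τ_max = 16·41.79/(π·(0.0194)³) = 2.915×10^7 Pa.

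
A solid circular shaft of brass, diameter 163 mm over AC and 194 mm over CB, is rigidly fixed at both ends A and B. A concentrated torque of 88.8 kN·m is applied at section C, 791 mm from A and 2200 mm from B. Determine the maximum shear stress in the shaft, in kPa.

Compatibility: T_A·a/J_AC = T_B·b/J_CB with T_A + T_B = T₀.
J_AC = 6.93×10^-5 m⁴, J_CB = 1.39×10^-4 m⁴, so T_A = T₀·(J_AC/a)/((J_AC/a)+(J_CB/b)) = 51580 N·m, T_B = 37220 N·m.
τ in each portion: τ_AC = 6.07×10^7 Pa, τ_CB = 2.60×10^7 Pa; maximum is in AC.
τ_max = T_AC·r/J = 51580·0.0815/6.93×10^-5 = 6.066×10^7 Pa.

60700 kPa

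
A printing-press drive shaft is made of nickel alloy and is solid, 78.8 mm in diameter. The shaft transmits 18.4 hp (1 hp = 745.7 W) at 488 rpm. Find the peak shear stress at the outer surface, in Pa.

ω = 2π·488/60 = 51.10 rad/s, so T = P/ω = 18.4×745.7 / 51.10 = 268.5 N·m.
J = πd⁴/32 = π(0.0788)⁴/32 = 3.785×10^-6 m⁴.
τ_max = T·r/J = 268.5 × 0.0394 / 3.785×10^-6 = 2.795×10^6 Pa.

2.79e6 Pa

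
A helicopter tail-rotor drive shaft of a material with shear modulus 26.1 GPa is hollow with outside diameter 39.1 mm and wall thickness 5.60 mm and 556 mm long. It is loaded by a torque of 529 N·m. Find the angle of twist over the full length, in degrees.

3.80°

J = π(d_o⁴ − d_i⁴)/32 = π(0.0391⁴ − 0.0279⁴)/32 = 1.700×10^-7 m⁴.
θ = T·L/(G·J) = 529.0 × 0.556 / (26.1×10⁹ × 1.700×10^-7) = 0.06630 rad.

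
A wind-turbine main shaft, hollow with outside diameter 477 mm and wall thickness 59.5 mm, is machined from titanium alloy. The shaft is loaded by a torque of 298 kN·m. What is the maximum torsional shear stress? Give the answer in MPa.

J = π(d_o⁴ − d_i⁴)/32 = π(0.477⁴ − 0.358⁴)/32 = 3.470×10^-3 m⁴.
τ_max = T·r/J = 298000 × 0.238 / 3.470×10^-3 = 2.048×10^7 Pa.

20.5 MPa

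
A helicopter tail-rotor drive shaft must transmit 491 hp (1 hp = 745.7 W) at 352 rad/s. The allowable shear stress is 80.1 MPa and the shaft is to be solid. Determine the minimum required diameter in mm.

ω = 352 rad/s, so T = P/ω = 491×745.7 / 352.0 = 1040 N·m.
For a solid shaft τ_max = 16T/(πd³), so d = (16T/(π τ_allow))^(1/3) = (16·1040/(π·8.01×10^7))^(1/3) = 0.04044 m.

40.4 mm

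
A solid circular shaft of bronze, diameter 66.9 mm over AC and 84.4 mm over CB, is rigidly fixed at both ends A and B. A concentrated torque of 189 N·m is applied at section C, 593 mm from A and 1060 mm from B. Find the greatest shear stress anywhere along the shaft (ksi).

Compatibility: T_A·a/J_AC = T_B·b/J_CB with T_A + T_B = T₀.
J_AC = 1.97×10^-6 m⁴, J_CB = 4.98×10^-6 m⁴, so T_A = T₀·(J_AC/a)/((J_AC/a)+(J_CB/b)) = 78.19 N·m, T_B = 110.8 N·m.
τ in each portion: τ_AC = 1.33×10^6 Pa, τ_CB = 9.39×10^5 Pa; maximum is in AC.
τ_max = T_AC·r/J = 78.19·0.0335/1.97×10^-6 = 1.330×10^6 Pa.

0.193 ksi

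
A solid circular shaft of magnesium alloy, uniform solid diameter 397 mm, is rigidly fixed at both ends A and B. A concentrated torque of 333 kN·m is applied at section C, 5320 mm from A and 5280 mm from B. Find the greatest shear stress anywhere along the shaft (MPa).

13.6 MPa

With uniform GJ and both ends fixed, compatibility θ_AC = θ_CB gives T_A·a = T_B·b, together with T_A + T_B = T₀.
T_A = T₀·b/(a+b) = 333000·5280/10600 = 165900 N·m; T_B = 167100 N·m.
τ in each portion: τ_AC = 1.35×10^7 Pa, τ_CB = 1.36×10^7 Pa; maximum is in CB.
τ_max = T_CB·r/J = 167100·0.199/2.44×10^-3 = 1.360×10^7 Pa.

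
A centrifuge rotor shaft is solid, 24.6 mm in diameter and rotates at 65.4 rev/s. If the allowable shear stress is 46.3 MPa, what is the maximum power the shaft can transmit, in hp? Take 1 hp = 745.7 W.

74.6 hp

J = πd⁴/32 = π(0.0246)⁴/32 = 3.595×10^-8 m⁴.
T_max = τ_allow·J/r = 4.63×10^7 × 3.595×10^-8 / 0.0123 = 135.3 N·m.
ω = 2π·65.4 = 410.9 rad/s, so P_max = T_max·ω = 5.561×10^4 W.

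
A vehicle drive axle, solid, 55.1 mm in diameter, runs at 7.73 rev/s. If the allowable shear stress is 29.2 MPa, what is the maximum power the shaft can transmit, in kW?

J = πd⁴/32 = π(0.0551)⁴/32 = 9.049×10^-7 m⁴.
T_max = τ_allow·J/r = 2.92×10^7 × 9.049×10^-7 / 0.0276 = 959.1 N·m.
ω = 2π·7.73 = 48.57 rad/s, so P_max = T_max·ω = 4.658×10^4 W.

46.6 kW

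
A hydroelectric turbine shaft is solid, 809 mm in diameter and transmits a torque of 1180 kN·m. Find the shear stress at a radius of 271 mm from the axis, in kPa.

7600 kPa

J = πd⁴/32 = π(0.809)⁴/32 = 0.04205 m⁴.
Shear stress varies linearly with radius: τ = T·r/J = 1.180e6 × 0.271 / 0.04205 = 7.604×10^6 Pa.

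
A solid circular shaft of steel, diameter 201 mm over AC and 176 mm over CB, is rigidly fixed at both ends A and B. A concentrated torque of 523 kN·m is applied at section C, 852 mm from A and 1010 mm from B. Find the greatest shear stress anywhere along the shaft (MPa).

Compatibility: T_A·a/J_AC = T_B·b/J_CB with T_A + T_B = T₀.
J_AC = 1.60×10^-4 m⁴, J_CB = 9.42×10^-5 m⁴, so T_A = T₀·(J_AC/a)/((J_AC/a)+(J_CB/b)) = 349600 N·m, T_B = 173400 N·m.
τ in each portion: τ_AC = 2.19×10^8 Pa, τ_CB = 1.62×10^8 Pa; maximum is in AC.
τ_max = T_AC·r/J = 349600·0.101/1.60×10^-4 = 2.193×10^8 Pa.

219 MPa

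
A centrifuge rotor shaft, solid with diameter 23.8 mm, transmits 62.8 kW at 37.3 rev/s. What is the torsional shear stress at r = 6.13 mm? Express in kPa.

52100 kPa

ω = 2π·37.3 = 234.4 rad/s, so T = P/ω = 62.8×10³ / 234.4 = 268.0 N·m.
J = πd⁴/32 = π(0.0238)⁴/32 = 3.150×10^-8 m⁴.
Shear stress varies linearly with radius: τ = T·r/J = 268.0 × 0.00613 / 3.150×10^-8 = 5.215×10^7 Pa.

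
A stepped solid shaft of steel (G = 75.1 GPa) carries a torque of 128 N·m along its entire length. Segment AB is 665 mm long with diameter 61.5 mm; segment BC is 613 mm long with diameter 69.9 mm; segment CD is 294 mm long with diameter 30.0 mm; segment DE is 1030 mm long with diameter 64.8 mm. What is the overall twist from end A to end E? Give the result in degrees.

0.491°

J_AB = π(0.0615)⁴/32 = 1.40×10^-6 m⁴; J_BC = π(0.0699)⁴/32 = 2.34×10^-6 m⁴; J_CD = π(0.0300)⁴/32 = 7.95×10^-8 m⁴; J_DE = π(0.0648)⁴/32 = 1.73×10^-6 m⁴.
θ = (T/G)·Σ L_i/J_i = (128.0/75.1×10⁹)·(0.665/1.40×10^-6 + 0.613/2.34×10^-6 + 0.294/7.95×10^-8 + 1.03/1.73×10^-6) = 8.568×10^-3 rad.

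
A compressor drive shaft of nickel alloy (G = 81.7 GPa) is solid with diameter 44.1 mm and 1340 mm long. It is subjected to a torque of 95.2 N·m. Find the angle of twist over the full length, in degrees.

J = πd⁴/32 = π(0.0441)⁴/32 = 3.713×10^-7 m⁴.
θ = T·L/(G·J) = 95.20 × 1.34 / (81.7×10⁹ × 3.713×10^-7) = 4.205×10^-3 rad.

0.241°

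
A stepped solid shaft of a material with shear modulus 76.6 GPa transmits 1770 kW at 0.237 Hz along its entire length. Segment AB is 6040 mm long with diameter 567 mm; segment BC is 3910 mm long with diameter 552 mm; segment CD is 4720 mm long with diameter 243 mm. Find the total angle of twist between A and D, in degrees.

13.2°

ω = 2π·0.237 = 1.489 rad/s, so T = P/ω = 1770×10³ / 1.489 = 1.189e6 N·m.
J_AB = π(0.567)⁴/32 = 0.0101 m⁴; J_BC = π(0.552)⁴/32 = 9.11×10^-3 m⁴; J_CD = π(0.243)⁴/32 = 3.42×10^-4 m⁴.
θ = (T/G)·Σ L_i/J_i = (1.189e6/76.6×10⁹)·(6.04/0.0101 + 3.91/9.11×10^-3 + 4.72/3.42×10^-4) = 0.2299 rad.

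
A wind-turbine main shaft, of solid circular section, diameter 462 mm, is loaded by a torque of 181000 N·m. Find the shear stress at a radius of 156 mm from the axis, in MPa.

J = πd⁴/32 = π(0.462)⁴/32 = 4.473×10^-3 m⁴.
Shear stress varies linearly with radius: τ = T·r/J = 181000 × 0.156 / 4.473×10^-3 = 6.313×10^6 Pa.

6.31 MPa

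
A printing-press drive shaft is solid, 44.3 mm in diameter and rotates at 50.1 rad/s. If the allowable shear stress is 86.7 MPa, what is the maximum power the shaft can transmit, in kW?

74.1 kW

J = πd⁴/32 = π(0.0443)⁴/32 = 3.781×10^-7 m⁴.
T_max = τ_allow·J/r = 8.67×10^7 × 3.781×10^-7 / 0.0221 = 1480 N·m.
ω = 50.1 rad/s, so P_max = T_max·ω = 7.415×10^4 W.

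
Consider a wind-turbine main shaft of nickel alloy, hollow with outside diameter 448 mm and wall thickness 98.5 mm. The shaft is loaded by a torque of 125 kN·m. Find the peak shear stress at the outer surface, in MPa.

7.85 MPa

J = π(d_o⁴ − d_i⁴)/32 = π(0.448⁴ − 0.251⁴)/32 = 3.565×10^-3 m⁴.
τ_max = T·r/J = 125000 × 0.224 / 3.565×10^-3 = 7.854×10^6 Pa.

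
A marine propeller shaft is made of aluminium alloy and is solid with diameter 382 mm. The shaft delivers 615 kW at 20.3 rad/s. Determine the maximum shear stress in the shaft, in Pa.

2.77e6 Pa

ω = 20.3 rad/s, so T = P/ω = 615×10³ / 20.30 = 30300 N·m.
J = πd⁴/32 = π(0.382)⁴/32 = 2.091×10^-3 m⁴.
τ_max = T·r/J = 30300 × 0.191 / 2.091×10^-3 = 2.768×10^6 Pa.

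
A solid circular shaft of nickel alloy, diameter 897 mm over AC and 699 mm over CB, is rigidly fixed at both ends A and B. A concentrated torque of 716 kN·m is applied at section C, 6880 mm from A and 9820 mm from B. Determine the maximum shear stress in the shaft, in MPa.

4.02 MPa

Compatibility: T_A·a/J_AC = T_B·b/J_CB with T_A + T_B = T₀.
J_AC = 0.0636 m⁴, J_CB = 0.0234 m⁴, so T_A = T₀·(J_AC/a)/((J_AC/a)+(J_CB/b)) = 569000 N·m, T_B = 147000 N·m.
τ in each portion: τ_AC = 4.02×10^6 Pa, τ_CB = 2.19×10^6 Pa; maximum is in AC.
τ_max = T_AC·r/J = 569000·0.449/0.0636 = 4.015×10^6 Pa.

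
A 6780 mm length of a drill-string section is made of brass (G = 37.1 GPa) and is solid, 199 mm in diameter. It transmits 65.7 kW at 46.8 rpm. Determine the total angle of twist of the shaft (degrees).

ω = 2π·46.8/60 = 4.901 rad/s, so T = P/ω = 65.7×10³ / 4.901 = 13410 N·m.
J = πd⁴/32 = π(0.199)⁴/32 = 1.540×10^-4 m⁴.
θ = T·L/(G·J) = 13410 × 6.78 / (37.1×10⁹ × 1.540×10^-4) = 0.01591 rad.

0.912°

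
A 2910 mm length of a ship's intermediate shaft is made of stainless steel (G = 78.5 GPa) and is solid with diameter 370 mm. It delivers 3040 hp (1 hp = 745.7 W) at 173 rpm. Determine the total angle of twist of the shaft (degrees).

0.144°

ω = 2π·173/60 = 18.12 rad/s, so T = P/ω = 3040×745.7 / 18.12 = 125100 N·m.
J = πd⁴/32 = π(0.370)⁴/32 = 1.840×10^-3 m⁴.
θ = T·L/(G·J) = 125100 × 2.91 / (78.5×10⁹ × 1.840×10^-3) = 2.521×10^-3 rad.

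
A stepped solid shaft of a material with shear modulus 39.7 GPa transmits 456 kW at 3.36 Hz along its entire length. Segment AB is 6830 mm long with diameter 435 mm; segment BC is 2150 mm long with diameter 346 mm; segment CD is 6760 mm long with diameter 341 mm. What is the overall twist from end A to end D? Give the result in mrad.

4.66 mrad

ω = 2π·3.36 = 21.11 rad/s, so T = P/ω = 456×10³ / 21.11 = 21600 N·m.
J_AB = π(0.435)⁴/32 = 3.52×10^-3 m⁴; J_BC = π(0.346)⁴/32 = 1.41×10^-3 m⁴; J_CD = π(0.341)⁴/32 = 1.33×10^-3 m⁴.
θ = (T/G)·Σ L_i/J_i = (21600/39.7×10⁹)·(6.83/3.52×10^-3 + 2.15/1.41×10^-3 + 6.76/1.33×10^-3) = 4.659×10^-3 rad.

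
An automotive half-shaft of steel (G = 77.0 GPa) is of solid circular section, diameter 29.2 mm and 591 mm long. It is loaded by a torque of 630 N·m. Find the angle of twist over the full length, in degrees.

J = πd⁴/32 = π(0.0292)⁴/32 = 7.137×10^-8 m⁴.
θ = T·L/(G·J) = 630.0 × 0.591 / (77.0×10⁹ × 7.137×10^-8) = 0.06775 rad.

3.88°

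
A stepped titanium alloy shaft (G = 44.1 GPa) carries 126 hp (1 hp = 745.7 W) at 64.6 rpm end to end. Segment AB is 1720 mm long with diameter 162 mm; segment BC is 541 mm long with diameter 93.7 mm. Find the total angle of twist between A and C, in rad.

0.0305 rad

ω = 2π·64.6/60 = 6.765 rad/s, so T = P/ω = 126×745.7 / 6.765 = 13890 N·m.
J_AB = π(0.162)⁴/32 = 6.76×10^-5 m⁴; J_BC = π(0.0937)⁴/32 = 7.57×10^-6 m⁴.
θ = (T/G)·Σ L_i/J_i = (13890/44.1×10⁹)·(1.72/6.76×10^-5 + 0.541/7.57×10^-6) = 0.03053 rad.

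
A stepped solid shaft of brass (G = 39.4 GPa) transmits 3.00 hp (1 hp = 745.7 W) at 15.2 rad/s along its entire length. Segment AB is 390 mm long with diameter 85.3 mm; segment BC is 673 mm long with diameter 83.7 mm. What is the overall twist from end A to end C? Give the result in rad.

ω = 15.2 rad/s, so T = P/ω = 3.00×745.7 / 15.20 = 147.2 N·m.
J_AB = π(0.0853)⁴/32 = 5.20×10^-6 m⁴; J_BC = π(0.0837)⁴/32 = 4.82×10^-6 m⁴.
θ = (T/G)·Σ L_i/J_i = (147.2/39.4×10⁹)·(0.390/5.20×10^-6 + 0.673/4.82×10^-6) = 8.020×10^-4 rad.

8.02e-4 rad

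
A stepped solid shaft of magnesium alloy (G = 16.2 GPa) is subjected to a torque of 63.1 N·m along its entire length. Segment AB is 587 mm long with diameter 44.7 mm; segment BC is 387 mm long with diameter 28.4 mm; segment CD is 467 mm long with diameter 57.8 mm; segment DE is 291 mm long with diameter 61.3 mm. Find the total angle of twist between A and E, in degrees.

J_AB = π(0.0447)⁴/32 = 3.92×10^-7 m⁴; J_BC = π(0.0284)⁴/32 = 6.39×10^-8 m⁴; J_CD = π(0.0578)⁴/32 = 1.10×10^-6 m⁴; J_DE = π(0.0613)⁴/32 = 1.39×10^-6 m⁴.
θ = (T/G)·Σ L_i/J_i = (63.10/16.2×10⁹)·(0.587/3.92×10^-7 + 0.387/6.39×10^-8 + 0.467/1.10×10^-6 + 0.291/1.39×10^-6) = 0.03191 rad.

1.83°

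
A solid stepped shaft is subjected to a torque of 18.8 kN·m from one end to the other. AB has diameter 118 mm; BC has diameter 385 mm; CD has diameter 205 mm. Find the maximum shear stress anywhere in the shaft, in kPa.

58300 kPa

Under the same torque, τ_max = 16T/(πd³) is largest where d is smallest — segment AB (d = 118 mm).
τ_max = 16·18800/(π·(0.118)³) = 5.827×10^7 Pa.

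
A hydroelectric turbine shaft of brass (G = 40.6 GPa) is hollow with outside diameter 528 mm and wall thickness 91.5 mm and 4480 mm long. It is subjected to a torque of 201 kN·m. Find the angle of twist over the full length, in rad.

0.00355 rad

J = π(d_o⁴ − d_i⁴)/32 = π(0.528⁴ − 0.345⁴)/32 = 6.239×10^-3 m⁴.
θ = T·L/(G·J) = 201000 × 4.48 / (40.6×10⁹ × 6.239×10^-3) = 3.555×10^-3 rad.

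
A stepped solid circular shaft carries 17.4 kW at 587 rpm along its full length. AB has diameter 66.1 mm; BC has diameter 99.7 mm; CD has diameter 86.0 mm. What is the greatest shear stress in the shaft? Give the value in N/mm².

4.99 N/mm²

ω = 2π·587/60 = 61.47 rad/s, so T = P/ω = 17.4×10³ / 61.47 = 283.1 N·m.
Under the same torque, τ_max = 16T/(πd³) is largest where d is smallest — segment AB (d = 66.1 mm).
τ_max = 16·283.1/(π·(0.0661)³) = 4.992×10^6 Pa.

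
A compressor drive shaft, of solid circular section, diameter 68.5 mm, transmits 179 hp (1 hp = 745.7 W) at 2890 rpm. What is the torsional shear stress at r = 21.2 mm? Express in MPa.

ω = 2π·2890/60 = 302.6 rad/s, so T = P/ω = 179×745.7 / 302.6 = 441.1 N·m.
J = πd⁴/32 = π(0.0685)⁴/32 = 2.162×10^-6 m⁴.
Shear stress varies linearly with radius: τ = T·r/J = 441.1 × 0.0212 / 2.162×10^-6 = 4.326×10^6 Pa.

4.33 MPa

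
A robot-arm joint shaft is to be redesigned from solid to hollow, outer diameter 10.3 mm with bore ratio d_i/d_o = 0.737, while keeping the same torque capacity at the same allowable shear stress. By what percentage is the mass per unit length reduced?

42.3 %

Equal τ_max and T ⇒ the solid shaft needs d_s³ = d_o³(1−k⁴), so d_s = 10.3·(1−0.737⁴)^(1/3) = 9.167 mm.
Area ratio A_h/A_s = d_o²(1−k²)/d_s² = (1−k²)/(1−k⁴)^(2/3) = 0.5767.
Mass saving = 1 − 0.5767 = 42.3 %.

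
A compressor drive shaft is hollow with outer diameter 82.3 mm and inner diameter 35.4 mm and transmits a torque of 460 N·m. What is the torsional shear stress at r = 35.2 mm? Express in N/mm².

J = π(d_o⁴ − d_i⁴)/32 = π(0.0823⁴ − 0.0354⁴)/32 = 4.350×10^-6 m⁴.
Shear stress varies linearly with radius: τ = T·r/J = 460.0 × 0.0352 / 4.350×10^-6 = 3.722×10^6 Pa.

3.72 N/mm²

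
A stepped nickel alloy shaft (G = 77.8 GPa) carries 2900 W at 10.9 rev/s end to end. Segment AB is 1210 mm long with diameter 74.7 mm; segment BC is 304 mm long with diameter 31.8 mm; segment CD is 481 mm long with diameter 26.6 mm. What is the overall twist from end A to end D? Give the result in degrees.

ω = 2π·10.9 = 68.49 rad/s, so T = P/ω = 2900 / 68.49 = 42.34 N·m.
J_AB = π(0.0747)⁴/32 = 3.06×10^-6 m⁴; J_BC = π(0.0318)⁴/32 = 1.00×10^-7 m⁴; J_CD = π(0.0266)⁴/32 = 4.92×10^-8 m⁴.
θ = (T/G)·Σ L_i/J_i = (42.34/77.8×10⁹)·(1.21/3.06×10^-6 + 0.304/1.00×10^-7 + 0.481/4.92×10^-8) = 7.190×10^-3 rad.

0.412°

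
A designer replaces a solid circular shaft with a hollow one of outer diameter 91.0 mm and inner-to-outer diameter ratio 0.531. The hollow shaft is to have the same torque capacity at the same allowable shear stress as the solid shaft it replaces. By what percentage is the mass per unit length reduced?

24.1 %

Equal τ_max and T ⇒ the solid shaft needs d_s³ = d_o³(1−k⁴), so d_s = 91.0·(1−0.531⁴)^(1/3) = 88.52 mm.
Area ratio A_h/A_s = d_o²(1−k²)/d_s² = (1−k²)/(1−k⁴)^(2/3) = 0.7588.
Mass saving = 1 − 0.7588 = 24.1 %.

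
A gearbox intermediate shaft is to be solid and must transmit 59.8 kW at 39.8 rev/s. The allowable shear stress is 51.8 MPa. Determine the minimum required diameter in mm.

ω = 2π·39.8 = 250.1 rad/s, so T = P/ω = 59.8×10³ / 250.1 = 239.1 N·m.
For a solid shaft τ_max = 16T/(πd³), so d = (16T/(π τ_allow))^(1/3) = (16·239.1/(π·5.18×10^7))^(1/3) = 0.02865 m.

28.6 mm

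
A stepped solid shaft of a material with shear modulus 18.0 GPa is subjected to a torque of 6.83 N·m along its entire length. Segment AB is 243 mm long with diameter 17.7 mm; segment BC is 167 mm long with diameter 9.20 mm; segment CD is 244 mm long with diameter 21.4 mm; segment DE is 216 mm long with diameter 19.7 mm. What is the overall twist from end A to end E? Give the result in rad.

0.110 rad

J_AB = π(0.0177)⁴/32 = 9.64×10^-9 m⁴; J_BC = π(0.00920)⁴/32 = 7.03×10^-10 m⁴; J_CD = π(0.0214)⁴/32 = 2.06×10^-8 m⁴; J_DE = π(0.0197)⁴/32 = 1.48×10^-8 m⁴.
θ = (T/G)·Σ L_i/J_i = (6.830/18.0×10⁹)·(0.243/9.64×10^-9 + 0.167/7.03×10^-10 + 0.244/2.06×10^-8 + 0.216/1.48×10^-8) = 0.1097 rad.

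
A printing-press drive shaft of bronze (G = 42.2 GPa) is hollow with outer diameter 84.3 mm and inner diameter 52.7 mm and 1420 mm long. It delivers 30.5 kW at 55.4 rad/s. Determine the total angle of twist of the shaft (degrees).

0.253°

ω = 55.4 rad/s, so T = P/ω = 30.5×10³ / 55.40 = 550.5 N·m.
J = π(d_o⁴ − d_i⁴)/32 = π(0.0843⁴ − 0.0527⁴)/32 = 4.201×10^-6 m⁴.
θ = T·L/(G·J) = 550.5 × 1.42 / (42.2×10⁹ × 4.201×10^-6) = 4.410×10^-3 rad.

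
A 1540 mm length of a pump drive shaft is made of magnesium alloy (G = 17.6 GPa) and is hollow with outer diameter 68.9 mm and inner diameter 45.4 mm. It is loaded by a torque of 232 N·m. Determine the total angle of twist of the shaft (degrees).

J = π(d_o⁴ − d_i⁴)/32 = π(0.0689⁴ − 0.0454⁴)/32 = 1.795×10^-6 m⁴.
θ = T·L/(G·J) = 232.0 × 1.54 / (17.6×10⁹ × 1.795×10^-6) = 0.01131 rad.

0.648°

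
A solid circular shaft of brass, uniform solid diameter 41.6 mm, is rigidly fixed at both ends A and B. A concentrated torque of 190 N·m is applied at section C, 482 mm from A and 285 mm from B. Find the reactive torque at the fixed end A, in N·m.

With uniform GJ and both ends fixed, compatibility θ_AC = θ_CB gives T_A·a = T_B·b, together with T_A + T_B = T₀.
T_A = T₀·b/(a+b) = 190.0·285/767.0 = 70.60 N·m; T_B = 119.4 N·m.

70.6 N·m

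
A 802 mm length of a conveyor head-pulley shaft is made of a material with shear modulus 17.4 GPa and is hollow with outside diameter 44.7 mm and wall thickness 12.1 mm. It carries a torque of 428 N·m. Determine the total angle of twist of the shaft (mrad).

52.7 mrad

J = π(d_o⁴ − d_i⁴)/32 = π(0.0447⁴ − 0.0205⁴)/32 = 3.746×10^-7 m⁴.
θ = T·L/(G·J) = 428.0 × 0.802 / (17.4×10⁹ × 3.746×10^-7) = 0.05266 rad.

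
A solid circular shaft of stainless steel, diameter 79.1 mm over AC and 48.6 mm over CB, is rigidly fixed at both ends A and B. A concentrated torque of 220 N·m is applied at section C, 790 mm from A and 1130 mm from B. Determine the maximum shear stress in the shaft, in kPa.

Compatibility: T_A·a/J_AC = T_B·b/J_CB with T_A + T_B = T₀.
J_AC = 3.84×10^-6 m⁴, J_CB = 5.48×10^-7 m⁴, so T_A = T₀·(J_AC/a)/((J_AC/a)+(J_CB/b)) = 200.1 N·m, T_B = 19.93 N·m.
τ in each portion: τ_AC = 2.06×10^6 Pa, τ_CB = 8.84×10^5 Pa; maximum is in AC.
τ_max = T_AC·r/J = 200.1·0.0395/3.84×10^-6 = 2.059×10^6 Pa.

2060 kPa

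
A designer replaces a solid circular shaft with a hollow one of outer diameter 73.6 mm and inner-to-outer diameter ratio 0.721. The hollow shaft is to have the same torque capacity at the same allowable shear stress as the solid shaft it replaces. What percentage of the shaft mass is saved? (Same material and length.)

40.8 %

Equal τ_max and T ⇒ the solid shaft needs d_s³ = d_o³(1−k⁴), so d_s = 73.6·(1−0.721⁴)^(1/3) = 66.26 mm.
Area ratio A_h/A_s = d_o²(1−k²)/d_s² = (1−k²)/(1−k⁴)^(2/3) = 0.5924.
Mass saving = 1 − 0.5924 = 40.8 %.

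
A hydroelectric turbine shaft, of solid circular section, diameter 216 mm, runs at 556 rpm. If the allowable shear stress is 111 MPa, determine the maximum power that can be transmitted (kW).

J = πd⁴/32 = π(0.216)⁴/32 = 2.137×10^-4 m⁴.
T_max = τ_allow·J/r = 1.11×10^8 × 2.137×10^-4 / 0.108 = 219600 N·m.
ω = 2π·556/60 = 58.22 rad/s, so P_max = T_max·ω = 1.279×10^7 W.

12800 kW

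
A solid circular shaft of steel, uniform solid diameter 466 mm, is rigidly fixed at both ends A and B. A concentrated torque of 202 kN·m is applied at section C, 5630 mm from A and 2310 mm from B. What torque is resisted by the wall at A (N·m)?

58800 N·m

With uniform GJ and both ends fixed, compatibility θ_AC = θ_CB gives T_A·a = T_B·b, together with T_A + T_B = T₀.
T_A = T₀·b/(a+b) = 202000·2310/7940 = 58770 N·m; T_B = 143200 N·m.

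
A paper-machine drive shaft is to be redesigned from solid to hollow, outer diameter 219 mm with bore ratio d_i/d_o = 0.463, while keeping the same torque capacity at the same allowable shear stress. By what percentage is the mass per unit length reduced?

Equal τ_max and T ⇒ the solid shaft needs d_s³ = d_o³(1−k⁴), so d_s = 219·(1−0.463⁴)^(1/3) = 215.6 mm.
Area ratio A_h/A_s = d_o²(1−k²)/d_s² = (1−k²)/(1−k⁴)^(2/3) = 0.8107.
Mass saving = 1 − 0.8107 = 18.9 %.

18.9 %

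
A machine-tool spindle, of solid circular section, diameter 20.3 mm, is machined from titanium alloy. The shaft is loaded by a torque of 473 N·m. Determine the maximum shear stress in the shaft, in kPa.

J = πd⁴/32 = π(0.0203)⁴/32 = 1.667×10^-8 m⁴.
τ_max = T·r/J = 473.0 × 0.0102 / 1.667×10^-8 = 2.880×10^8 Pa.

288000 kPa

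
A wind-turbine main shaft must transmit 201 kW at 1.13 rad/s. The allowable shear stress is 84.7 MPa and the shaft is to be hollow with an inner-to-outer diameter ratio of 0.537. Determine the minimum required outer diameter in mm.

ω = 1.13 rad/s, so T = P/ω = 201×10³ / 1.130 = 177900 N·m.
For a hollow shaft with d_i/d_o = 0.537: τ_max = 16T/(π d_o³ (1−k⁴)), so d_o = [16T/(π τ_allow (1−k⁴))]^(1/3) = [16·177900/(π·8.47×10^7·0.9168)]^(1/3) = 0.2268 m.

227 mm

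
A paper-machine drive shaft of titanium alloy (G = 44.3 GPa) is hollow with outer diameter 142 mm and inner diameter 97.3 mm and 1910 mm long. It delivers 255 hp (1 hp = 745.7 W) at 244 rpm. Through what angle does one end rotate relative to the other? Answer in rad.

0.0103 rad

ω = 2π·244/60 = 25.55 rad/s, so T = P/ω = 255×745.7 / 25.55 = 7442 N·m.
J = π(d_o⁴ − d_i⁴)/32 = π(0.142⁴ − 0.0973⁴)/32 = 3.112×10^-5 m⁴.
θ = T·L/(G·J) = 7442 × 1.91 / (44.3×10⁹ × 3.112×10^-5) = 0.01031 rad.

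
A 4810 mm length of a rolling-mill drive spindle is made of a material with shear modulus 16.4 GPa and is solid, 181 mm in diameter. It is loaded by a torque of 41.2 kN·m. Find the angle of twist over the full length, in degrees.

6.57°

J = πd⁴/32 = π(0.181)⁴/32 = 1.054×10^-4 m⁴.
θ = T·L/(G·J) = 41200 × 4.81 / (16.4×10⁹ × 1.054×10^-4) = 0.1147 rad.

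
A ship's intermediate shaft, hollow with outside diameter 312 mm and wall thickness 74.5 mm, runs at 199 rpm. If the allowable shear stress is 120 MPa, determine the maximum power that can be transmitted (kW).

13800 kW

J = π(d_o⁴ − d_i⁴)/32 = π(0.312⁴ − 0.163⁴)/32 = 8.610×10^-4 m⁴.
T_max = τ_allow·J/r = 1.20×10^8 × 8.610×10^-4 / 0.156 = 662300 N·m.
ω = 2π·199/60 = 20.84 rad/s, so P_max = T_max·ω = 1.380×10^7 W.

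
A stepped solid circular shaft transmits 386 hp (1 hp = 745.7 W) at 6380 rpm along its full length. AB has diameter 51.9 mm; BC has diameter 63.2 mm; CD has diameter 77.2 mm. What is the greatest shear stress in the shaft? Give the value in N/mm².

ω = 2π·6380/60 = 668.1 rad/s, so T = P/ω = 386×745.7 / 668.1 = 430.8 N·m.
Under the same torque, τ_max = 16T/(πd³) is largest where d is smallest — segment AB (d = 51.9 mm).
τ_max = 16·430.8/(π·(0.0519)³) = 1.570×10^7 Pa.

15.7 N/mm²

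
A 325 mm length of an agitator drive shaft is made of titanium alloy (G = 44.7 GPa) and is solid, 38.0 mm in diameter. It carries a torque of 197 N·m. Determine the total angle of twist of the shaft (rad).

0.00700 rad

J = πd⁴/32 = π(0.0380)⁴/32 = 2.047×10^-7 m⁴.
θ = T·L/(G·J) = 197.0 × 0.325 / (44.7×10⁹ × 2.047×10^-7) = 6.997×10^-3 rad.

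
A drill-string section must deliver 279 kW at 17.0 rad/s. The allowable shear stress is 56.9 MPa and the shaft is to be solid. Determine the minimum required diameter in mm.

ω = 17.0 rad/s, so T = P/ω = 279×10³ / 17.00 = 16410 N·m.
For a solid shaft τ_max = 16T/(πd³), so d = (16T/(π τ_allow))^(1/3) = (16·16410/(π·5.69×10^7))^(1/3) = 0.1137 m.

114 mm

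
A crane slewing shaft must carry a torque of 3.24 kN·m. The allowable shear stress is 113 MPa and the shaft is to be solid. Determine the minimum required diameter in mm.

For a solid shaft τ_max = 16T/(πd³), so d = (16T/(π τ_allow))^(1/3) = (16·3240/(π·1.13×10^8))^(1/3) = 0.05266 m.

52.7 mm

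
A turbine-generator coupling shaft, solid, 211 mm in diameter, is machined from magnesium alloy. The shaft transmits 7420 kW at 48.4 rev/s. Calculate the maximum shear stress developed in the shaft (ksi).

1.92 ksi

ω = 2π·48.4 = 304.1 rad/s, so T = P/ω = 7420×10³ / 304.1 = 24400 N·m.
J = πd⁴/32 = π(0.211)⁴/32 = 1.946×10^-4 m⁴.
τ_max = T·r/J = 24400 × 0.105 / 1.946×10^-4 = 1.323×10^7 Pa.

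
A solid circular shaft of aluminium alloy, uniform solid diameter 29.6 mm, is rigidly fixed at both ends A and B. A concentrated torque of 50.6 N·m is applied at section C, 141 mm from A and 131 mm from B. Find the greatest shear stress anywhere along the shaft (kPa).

5150 kPa

With uniform GJ and both ends fixed, compatibility θ_AC = θ_CB gives T_A·a = T_B·b, together with T_A + T_B = T₀.
T_A = T₀·b/(a+b) = 50.60·131/272.0 = 24.37 N·m; T_B = 26.23 N·m.
τ in each portion: τ_AC = 4.79×10^6 Pa, τ_CB = 5.15×10^6 Pa; maximum is in CB.
τ_max = T_CB·r/J = 26.23·0.0148/7.54×10^-8 = 5.151×10^6 Pa.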